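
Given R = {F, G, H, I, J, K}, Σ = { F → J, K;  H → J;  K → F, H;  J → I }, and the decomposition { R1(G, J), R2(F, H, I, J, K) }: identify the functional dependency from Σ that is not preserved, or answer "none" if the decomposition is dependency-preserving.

none

F → J, K lies within R2.
H → J lies within R2.
K → F, H lies within R2.
J → I lies within R2.
Every dependency is enforceable on the fragments, so the decomposition is dependency-preserving.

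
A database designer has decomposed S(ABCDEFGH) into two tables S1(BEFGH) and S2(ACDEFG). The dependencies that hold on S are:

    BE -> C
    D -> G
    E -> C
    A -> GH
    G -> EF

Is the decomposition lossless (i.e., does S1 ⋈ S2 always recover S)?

Common attributes: S1 ∩ S2 = {EFG}.
Closure of {EFG}: E → C applies, adding C. So (EFG)⁺ = {CEFG}.
The closure contains neither all of S1 = {BEFGH} nor all of S2 = {ACDEFG}, so the common attributes are not a superkey of either fragment. The join is lossy.

No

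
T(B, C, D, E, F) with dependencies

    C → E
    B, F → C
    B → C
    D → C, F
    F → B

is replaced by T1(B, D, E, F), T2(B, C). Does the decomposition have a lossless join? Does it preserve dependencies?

lossless but not dependency-preserving

Lossless test: (B)⁺ = {B, C, E}, which contains all of one fragment — lossless.
Dependency preservation: the restricted closure of {C} across the fragments never reaches {E}, so C → E cannot be enforced without a join — not preserved.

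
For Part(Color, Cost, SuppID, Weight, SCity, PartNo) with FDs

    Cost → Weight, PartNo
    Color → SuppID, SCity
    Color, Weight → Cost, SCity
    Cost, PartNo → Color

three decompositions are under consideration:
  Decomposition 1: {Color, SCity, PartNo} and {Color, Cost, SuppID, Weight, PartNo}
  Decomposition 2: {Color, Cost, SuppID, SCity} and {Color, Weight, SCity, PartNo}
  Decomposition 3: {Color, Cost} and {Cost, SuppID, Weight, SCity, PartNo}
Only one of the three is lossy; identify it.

Decomposition 2

Decomposition 1: common = {Color, PartNo}, closure = {Color, SuppID, SCity, PartNo} → lossless.
Decomposition 2: common = {Color, SCity}, closure = {Color, SuppID, SCity} → lossy.
Decomposition 3: common = {Cost}, closure = {Color, Cost, SuppID, Weight, SCity, PartNo} → lossless.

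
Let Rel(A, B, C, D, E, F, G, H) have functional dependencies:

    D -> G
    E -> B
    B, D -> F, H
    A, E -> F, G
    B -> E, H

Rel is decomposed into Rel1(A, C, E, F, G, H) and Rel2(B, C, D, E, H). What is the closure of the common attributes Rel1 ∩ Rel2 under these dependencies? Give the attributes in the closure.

B, C, E, H

Rel1 ∩ Rel2 = {C, E, H}.
E → B applies, adding B
Closure: {B, C, E, H}.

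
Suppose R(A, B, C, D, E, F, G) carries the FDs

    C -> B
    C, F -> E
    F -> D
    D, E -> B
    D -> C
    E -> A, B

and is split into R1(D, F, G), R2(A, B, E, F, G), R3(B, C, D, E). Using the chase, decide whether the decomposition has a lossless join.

Yes

Chase test. Columns are A, B, C, D, E, F, G; row i has aⱼ where attribute j ∈ Ri, else bᵢⱼ.
Initial tableau (one row per fragment):
  row 1: b11 b12 b13 a4 b15 a6 a7
  row 2: a1 a2 b23 b24 a5 a6 a7
  row 3: b31 a2 a3 a4 a5 b36 b37
Rows 1 and 2 agree on F; apply F→D and equate their D entries.
Rows 1 and 2 agree on D; apply D→C and equate their C entries.
Rows 1 and 3 agree on D; apply D→C and equate their C entries.
Rows 2 and 3 agree on E; apply E→A, B and equate their A, B entries.
Rows 1 and 2 agree on C; apply C→B and equate their B entries.
Rows 1 and 2 agree on C, F; apply C, F→E and equate their E entries.
Rows 1 and 2 agree on E; apply E→A, B and equate their A, B entries.
Row 1 is now all distinguished symbols — the join is lossless.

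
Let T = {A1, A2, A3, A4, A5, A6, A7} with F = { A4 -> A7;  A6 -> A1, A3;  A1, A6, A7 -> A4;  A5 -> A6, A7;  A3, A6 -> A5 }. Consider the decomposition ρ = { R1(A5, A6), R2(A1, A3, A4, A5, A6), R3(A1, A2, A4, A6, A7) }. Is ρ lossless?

Chase test. Columns are A1, A2, A3, A4, A5, A6, A7; row i has aⱼ where attribute j ∈ Ri, else bᵢⱼ.
Initial tableau (one row per fragment):
  row 1: b11 b12 b13 b14 a5 a6 b17
  row 2: a1 b22 a3 a4 a5 a6 b27
  row 3: a1 a2 b33 a4 b35 a6 a7
Rows 2 and 3 agree on A4; apply A4→A7 and equate their A7 entries.
Rows 1 and 2 agree on A6; apply A6→A1, A3 and equate their A1, A3 entries.
Rows 1 and 3 agree on A6; apply A6→A1, A3 and equate their A1, A3 entries.
Rows 1 and 2 agree on A5; apply A5→A6, A7 and equate their A6, A7 entries.
Rows 1 and 3 agree on A3, A6; apply A3, A6→A5 and equate their A5 entries.
Rows 1 and 2 agree on A1, A6, A7; apply A1, A6, A7→A4 and equate their A4 entries.
Row 3 is now all distinguished symbols — the join is lossless.

Yes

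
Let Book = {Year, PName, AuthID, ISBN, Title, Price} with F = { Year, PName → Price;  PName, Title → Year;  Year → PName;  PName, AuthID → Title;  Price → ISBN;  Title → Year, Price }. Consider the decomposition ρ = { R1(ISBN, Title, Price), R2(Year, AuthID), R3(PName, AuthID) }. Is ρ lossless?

Chase test. Columns are Year, PName, AuthID, ISBN, Title, Price; row i has aⱼ where attribute j ∈ Ri, else bᵢⱼ.
Initial tableau (one row per fragment):
  row 1: b11 b12 b13 a4 a5 a6
  row 2: a1 b22 a3 b24 b25 b26
  row 3: b31 a2 a3 b34 b35 b36
No row becomes fully distinguished — the join is lossy.

No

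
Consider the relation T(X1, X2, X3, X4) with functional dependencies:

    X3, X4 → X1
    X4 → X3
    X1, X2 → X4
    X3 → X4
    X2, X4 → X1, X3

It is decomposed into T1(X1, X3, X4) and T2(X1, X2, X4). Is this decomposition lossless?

Yes

Common attributes: T1 ∩ T2 = {X1, X4}.
Closure of {X1, X4}: X4 → X3 applies, adding X3. So (X1, X4)⁺ = {X1, X3, X4}.
This closure contains every attribute of T1, so T1 ∩ T2 → T1. The join is lossless.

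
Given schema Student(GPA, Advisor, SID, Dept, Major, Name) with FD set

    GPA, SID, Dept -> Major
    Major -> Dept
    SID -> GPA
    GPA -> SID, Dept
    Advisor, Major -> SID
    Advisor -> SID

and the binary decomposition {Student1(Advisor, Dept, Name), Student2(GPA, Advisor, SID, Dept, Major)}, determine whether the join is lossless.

Yes

Common attributes: Student1 ∩ Student2 = {Advisor, Dept}.
Closure of {Advisor, Dept}: Advisor → SID applies, adding SID; SID → GPA applies, adding GPA; GPA, SID, Dept → Major applies, adding Major. So (Advisor, Dept)⁺ = {GPA, Advisor, SID, Dept, Major}.
This closure contains every attribute of Student2, so Student1 ∩ Student2 → Student2. The join is lossless.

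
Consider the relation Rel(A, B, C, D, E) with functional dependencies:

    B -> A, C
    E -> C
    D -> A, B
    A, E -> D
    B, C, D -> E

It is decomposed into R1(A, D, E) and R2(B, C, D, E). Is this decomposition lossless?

Yes

Common attributes: R1 ∩ R2 = {D, E}.
Closure of {D, E}: E → C applies, adding C; D → A, B applies, adding A, B. So (D, E)⁺ = {A, B, C, D, E}.
This closure contains every attribute of R1, so R1 ∩ R2 → R1. The join is lossless.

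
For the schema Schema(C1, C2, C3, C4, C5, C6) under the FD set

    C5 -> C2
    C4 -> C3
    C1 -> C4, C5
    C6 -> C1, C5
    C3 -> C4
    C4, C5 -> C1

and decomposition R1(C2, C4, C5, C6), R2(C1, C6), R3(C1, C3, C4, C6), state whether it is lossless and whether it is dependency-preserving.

lossless but not dependency-preserving

Lossless test (chase): Rows 1 and 3 agree on C4; apply C4→C3 and equate their C3 entries. Rows 2 and 3 agree on C1; apply C1→C4, C5 and equate their C4, C5 entries. Rows 1 and 2 agree on C6; apply C6→C1, C5 and equate their C1, C5 entries. Rows 1 and 2 agree on C5; apply C5→C2 and equate their C2 entries. Rows 1 and 3 agree on C5; apply C5→C2 and equate their C2 entries. Rows 1 and 2 agree on C4; apply C4→C3 and equate their C3 entries. Row 1 is now all distinguished symbols — the join is lossless.
Dependency preservation: the restricted closure of {C1} across the fragments never reaches {C4, C5}, so C1 → C4, C5 cannot be enforced without a join — not preserved.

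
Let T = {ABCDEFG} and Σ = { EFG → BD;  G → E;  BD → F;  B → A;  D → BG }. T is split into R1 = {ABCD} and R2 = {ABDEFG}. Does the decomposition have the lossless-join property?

Common attributes: R1 ∩ R2 = {ABD}.
Closure of {ABD}: BD → F applies, adding F; D → BG applies, adding G; G → E applies, adding E. So (ABD)⁺ = {ABDEFG}.
This closure contains every attribute of R2, so R1 ∩ R2 → R2. The join is lossless.

Yes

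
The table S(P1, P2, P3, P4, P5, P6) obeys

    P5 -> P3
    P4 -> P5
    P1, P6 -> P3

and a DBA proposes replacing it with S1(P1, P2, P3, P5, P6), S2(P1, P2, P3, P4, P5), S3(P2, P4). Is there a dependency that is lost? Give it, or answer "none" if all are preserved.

P5 → P3 lies within S1.
P4 → P5 lies within S2.
P1, P6 → P3 lies within S1.
Every dependency is enforceable on the fragments, so the decomposition is dependency-preserving.

none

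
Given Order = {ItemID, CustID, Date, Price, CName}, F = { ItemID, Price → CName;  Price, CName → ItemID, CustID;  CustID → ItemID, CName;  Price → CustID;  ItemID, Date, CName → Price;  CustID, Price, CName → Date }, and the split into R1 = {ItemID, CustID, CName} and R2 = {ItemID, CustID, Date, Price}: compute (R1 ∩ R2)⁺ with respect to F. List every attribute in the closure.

R1 ∩ R2 = {ItemID, CustID}.
CustID → ItemID, CName applies, adding CName
Closure: {ItemID, CustID, CName}.

ItemID, CustID, CName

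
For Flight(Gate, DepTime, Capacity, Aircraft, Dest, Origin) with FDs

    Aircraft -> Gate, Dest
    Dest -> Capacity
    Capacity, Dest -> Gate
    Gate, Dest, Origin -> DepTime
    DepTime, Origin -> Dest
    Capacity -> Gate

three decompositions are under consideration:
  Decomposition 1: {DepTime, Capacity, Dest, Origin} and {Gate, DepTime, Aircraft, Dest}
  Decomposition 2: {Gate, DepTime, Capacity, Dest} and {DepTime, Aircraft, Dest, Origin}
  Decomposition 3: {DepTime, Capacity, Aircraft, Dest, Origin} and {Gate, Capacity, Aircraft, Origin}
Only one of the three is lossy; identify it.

Decomposition 1: common = {DepTime, Dest}, closure = {Gate, DepTime, Capacity, Dest} → lossy.
Decomposition 2: common = {DepTime, Dest}, closure = {Gate, DepTime, Capacity, Dest} → lossless.
Decomposition 3: common = {Capacity, Aircraft, Origin}, closure = {Gate, DepTime, Capacity, Aircraft, Dest, Origin} → lossless.

Decomposition 1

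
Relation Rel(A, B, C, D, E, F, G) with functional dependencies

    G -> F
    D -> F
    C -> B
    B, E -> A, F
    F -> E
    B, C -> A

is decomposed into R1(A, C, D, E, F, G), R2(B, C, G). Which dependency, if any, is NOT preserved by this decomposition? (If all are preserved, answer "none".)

B, E -> A, F

Check B, E → A, F: no single fragment contains all of {A, B, E, F}, and the restricted closure of {B, E} across the fragments never reaches {A, F}.
G → F is preserved.
D → F is preserved.
C → B is preserved.
F → E is preserved.
B, C → A is preserved.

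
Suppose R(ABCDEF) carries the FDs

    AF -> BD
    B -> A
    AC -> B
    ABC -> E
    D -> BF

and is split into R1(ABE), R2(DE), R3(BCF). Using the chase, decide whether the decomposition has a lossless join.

Chase test. Columns are ABCDEF; row i has aⱼ where attribute j ∈ Ri, else bᵢⱼ.
Initial tableau (one row per fragment):
  row 1: a1 a2 b13 b14 a5 b16
  row 2: b21 b22 b23 a4 a5 b26
  row 3: b31 a2 a3 b34 b35 a6
Rows 1 and 3 agree on B; apply B→A and equate their A entries.
No row becomes fully distinguished — the join is lossy.

No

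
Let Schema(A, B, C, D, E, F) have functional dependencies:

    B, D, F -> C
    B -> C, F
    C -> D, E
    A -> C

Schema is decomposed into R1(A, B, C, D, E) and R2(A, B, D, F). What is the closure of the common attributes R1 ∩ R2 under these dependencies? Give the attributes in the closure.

R1 ∩ R2 = {A, B, D}.
B → C, F applies, adding C, F
C → D, E applies, adding E
Closure: {A, B, C, D, E, F}.

A, B, C, D, E, F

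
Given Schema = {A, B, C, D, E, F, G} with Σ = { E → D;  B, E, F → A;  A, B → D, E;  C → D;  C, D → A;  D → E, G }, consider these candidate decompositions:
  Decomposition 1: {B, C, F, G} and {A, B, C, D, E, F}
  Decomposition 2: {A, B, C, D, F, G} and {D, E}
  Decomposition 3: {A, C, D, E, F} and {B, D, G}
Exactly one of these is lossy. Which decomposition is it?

Decomposition 1: common = {B, C, F}, closure = {A, B, C, D, E, F, G} → lossless.
Decomposition 2: common = {D}, closure = {D, E, G} → lossless.
Decomposition 3: common = {D}, closure = {D, E, G} → lossy.

Decomposition 3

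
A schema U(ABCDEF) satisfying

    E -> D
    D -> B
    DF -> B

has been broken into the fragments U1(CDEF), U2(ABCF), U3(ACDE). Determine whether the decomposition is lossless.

Chase test. Columns are ABCDEF; row i has aⱼ where attribute j ∈ Ui, else bᵢⱼ.
Initial tableau (one row per fragment):
  row 1: b11 b12 a3 a4 a5 a6
  row 2: a1 a2 a3 b24 b25 a6
  row 3: a1 b32 a3 a4 a5 b36
Rows 1 and 3 agree on D; apply D→B and equate their B entries.
No row becomes fully distinguished — the join is lossy.

No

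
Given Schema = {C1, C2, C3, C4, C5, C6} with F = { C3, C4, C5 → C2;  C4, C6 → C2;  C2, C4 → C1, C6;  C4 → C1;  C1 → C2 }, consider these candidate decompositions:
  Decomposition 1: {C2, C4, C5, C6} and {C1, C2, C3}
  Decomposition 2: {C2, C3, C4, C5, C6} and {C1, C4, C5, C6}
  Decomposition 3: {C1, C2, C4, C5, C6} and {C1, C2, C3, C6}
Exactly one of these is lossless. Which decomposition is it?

Decomposition 1: common = {C2}, closure = {C2} → lossy.
Decomposition 2: common = {C4, C5, C6}, closure = {C1, C2, C4, C5, C6} → lossless.
Decomposition 3: common = {C1, C2, C6}, closure = {C1, C2, C6} → lossy.

Decomposition 2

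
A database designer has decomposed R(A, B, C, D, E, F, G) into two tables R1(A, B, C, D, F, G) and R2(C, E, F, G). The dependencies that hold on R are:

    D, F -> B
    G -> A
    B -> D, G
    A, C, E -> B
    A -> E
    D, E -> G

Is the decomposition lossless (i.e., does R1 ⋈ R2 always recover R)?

Common attributes: R1 ∩ R2 = {C, F, G}.
Closure of {C, F, G}: G → A applies, adding A; A → E applies, adding E; A, C, E → B applies, adding B; B → D, G applies, adding D. So (C, F, G)⁺ = {A, B, C, D, E, F, G}.
This closure contains every attribute of R1, so R1 ∩ R2 → R1. The join is lossless.

Yes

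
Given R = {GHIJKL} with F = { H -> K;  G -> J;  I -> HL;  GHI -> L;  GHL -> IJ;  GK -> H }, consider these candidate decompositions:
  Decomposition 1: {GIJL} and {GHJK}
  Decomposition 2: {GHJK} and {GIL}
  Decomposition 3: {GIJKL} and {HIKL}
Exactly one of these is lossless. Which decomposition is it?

Decomposition 1: common = {GJ}, closure = {GJ} → lossy.
Decomposition 2: common = {G}, closure = {GJ} → lossy.
Decomposition 3: common = {IKL}, closure = {HIKL} → lossless.

Decomposition 3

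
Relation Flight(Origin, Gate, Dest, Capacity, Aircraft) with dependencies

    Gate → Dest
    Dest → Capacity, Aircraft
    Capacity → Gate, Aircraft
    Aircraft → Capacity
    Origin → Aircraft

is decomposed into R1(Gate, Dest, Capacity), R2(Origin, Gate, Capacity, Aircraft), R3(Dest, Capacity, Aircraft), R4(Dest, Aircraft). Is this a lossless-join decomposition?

Chase test. Columns are Origin, Gate, Dest, Capacity, Aircraft; row i has aⱼ where attribute j ∈ Ri, else bᵢⱼ.
Initial tableau (one row per fragment):
  row 1: b11 a2 a3 a4 b15
  row 2: a1 a2 b23 a4 a5
  row 3: b31 b32 a3 a4 a5
  row 4: b41 b42 a3 b44 a5
Rows 1 and 2 agree on Gate; apply Gate→Dest and equate their Dest entries.
Rows 1 and 2 agree on Dest; apply Dest→Capacity, Aircraft and equate their Capacity, Aircraft entries.
Rows 1 and 4 agree on Dest; apply Dest→Capacity, Aircraft and equate their Capacity, Aircraft entries.
Rows 1 and 3 agree on Capacity; apply Capacity→Gate, Aircraft and equate their Gate, Aircraft entries.
Rows 1 and 4 agree on Capacity; apply Capacity→Gate, Aircraft and equate their Gate, Aircraft entries.
Row 2 is now all distinguished symbols — the join is lossless.

Yes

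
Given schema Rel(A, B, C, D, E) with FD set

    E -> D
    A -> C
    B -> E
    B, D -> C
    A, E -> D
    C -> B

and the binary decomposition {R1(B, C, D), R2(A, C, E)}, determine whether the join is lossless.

Yes

Common attributes: R1 ∩ R2 = {C}.
Closure of {C}: C → B applies, adding B; B → E applies, adding E; E → D applies, adding D. So (C)⁺ = {B, C, D, E}.
This closure contains every attribute of R1, so R1 ∩ R2 → R1. The join is lossless.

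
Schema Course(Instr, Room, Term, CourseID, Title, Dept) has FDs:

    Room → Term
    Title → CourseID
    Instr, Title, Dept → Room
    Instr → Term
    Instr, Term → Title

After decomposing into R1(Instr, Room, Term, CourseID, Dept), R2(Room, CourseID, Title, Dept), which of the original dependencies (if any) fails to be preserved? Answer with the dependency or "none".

Check Instr, Term → Title: no single fragment contains all of {Instr, Term, Title}, and the restricted closure of {Instr, Term} across the fragments never reaches {Title}.
Room → Term is preserved.
Title → CourseID is preserved.
Instr, Title, Dept → Room is preserved.
Instr → Term is preserved.

Instr, Term → Title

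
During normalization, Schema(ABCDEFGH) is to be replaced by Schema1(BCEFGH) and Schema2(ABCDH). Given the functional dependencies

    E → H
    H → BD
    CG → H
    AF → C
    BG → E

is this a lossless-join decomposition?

No

Common attributes: Schema1 ∩ Schema2 = {BCH}.
Closure of {BCH}: H → BD applies, adding D. So (BCH)⁺ = {BCDH}.
The closure contains neither all of Schema1 = {BCEFGH} nor all of Schema2 = {ABCDH}, so the common attributes are not a superkey of either fragment. The join is lossy.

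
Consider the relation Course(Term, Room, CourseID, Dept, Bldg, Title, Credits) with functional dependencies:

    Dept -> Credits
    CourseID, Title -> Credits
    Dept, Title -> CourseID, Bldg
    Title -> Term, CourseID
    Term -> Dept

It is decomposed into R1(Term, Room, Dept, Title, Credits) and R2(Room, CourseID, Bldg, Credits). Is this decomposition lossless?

Common attributes: R1 ∩ R2 = {Room, Credits}.
No dependency enlarges {Room, Credits}, so (Room, Credits)⁺ = {Room, Credits}.
The closure contains neither all of R1 = {Term, Room, Dept, Title, Credits} nor all of R2 = {Room, CourseID, Bldg, Credits}, so the common attributes are not a superkey of either fragment. The join is lossy.

No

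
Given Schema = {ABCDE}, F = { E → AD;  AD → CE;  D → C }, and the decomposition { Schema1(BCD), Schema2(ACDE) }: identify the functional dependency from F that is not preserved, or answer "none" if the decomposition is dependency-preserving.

E → AD lies within Schema2.
AD → CE lies within Schema2.
D → C lies within Schema1.
Every dependency is enforceable on the fragments, so the decomposition is dependency-preserving.

none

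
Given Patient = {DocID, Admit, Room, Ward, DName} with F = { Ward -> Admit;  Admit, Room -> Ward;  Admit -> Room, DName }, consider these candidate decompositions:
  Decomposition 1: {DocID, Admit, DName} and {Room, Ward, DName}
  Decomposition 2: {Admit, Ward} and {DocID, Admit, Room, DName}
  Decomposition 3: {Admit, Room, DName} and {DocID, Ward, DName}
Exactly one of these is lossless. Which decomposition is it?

Decomposition 1: common = {DName}, closure = {DName} → lossy.
Decomposition 2: common = {Admit}, closure = {Admit, Room, Ward, DName} → lossless.
Decomposition 3: common = {DName}, closure = {DName} → lossy.

Decomposition 2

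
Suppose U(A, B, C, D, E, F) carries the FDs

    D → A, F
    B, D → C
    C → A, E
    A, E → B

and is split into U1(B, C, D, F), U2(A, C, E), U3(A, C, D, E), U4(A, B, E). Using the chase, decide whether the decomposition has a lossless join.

Chase test. Columns are A, B, C, D, E, F; row i has aⱼ where attribute j ∈ Ui, else bᵢⱼ.
Initial tableau (one row per fragment):
  row 1: b11 a2 a3 a4 b15 a6
  row 2: a1 b22 a3 b24 a5 b26
  row 3: a1 b32 a3 a4 a5 b36
  row 4: a1 a2 b43 b44 a5 b46
Rows 1 and 3 agree on D; apply D→A, F and equate their A, F entries.
Rows 1 and 2 agree on C; apply C→A, E and equate their A, E entries.
Rows 1 and 2 agree on A, E; apply A, E→B and equate their B entries.
Rows 1 and 3 agree on A, E; apply A, E→B and equate their B entries.
Row 1 is now all distinguished symbols — the join is lossless.

Yes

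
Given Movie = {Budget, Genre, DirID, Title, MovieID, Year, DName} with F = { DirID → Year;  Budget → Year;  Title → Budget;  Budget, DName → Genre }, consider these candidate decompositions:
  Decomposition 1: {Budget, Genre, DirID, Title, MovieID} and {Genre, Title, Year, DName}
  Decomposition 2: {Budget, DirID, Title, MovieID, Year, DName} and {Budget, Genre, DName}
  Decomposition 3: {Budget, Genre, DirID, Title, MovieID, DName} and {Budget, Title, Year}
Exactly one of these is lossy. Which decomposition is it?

Decomposition 1

Decomposition 1: common = {Genre, Title}, closure = {Budget, Genre, Title, Year} → lossy.
Decomposition 2: common = {Budget, DName}, closure = {Budget, Genre, Year, DName} → lossless.
Decomposition 3: common = {Budget, Title}, closure = {Budget, Title, Year} → lossless.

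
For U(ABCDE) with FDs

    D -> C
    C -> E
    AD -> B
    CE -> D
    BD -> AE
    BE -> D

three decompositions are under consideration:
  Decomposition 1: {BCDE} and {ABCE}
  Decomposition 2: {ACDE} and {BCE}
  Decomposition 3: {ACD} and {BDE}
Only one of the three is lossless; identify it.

Decomposition 1: common = {BCE}, closure = {ABCDE} → lossless.
Decomposition 2: common = {CE}, closure = {CDE} → lossy.
Decomposition 3: common = {D}, closure = {CDE} → lossy.

Decomposition 1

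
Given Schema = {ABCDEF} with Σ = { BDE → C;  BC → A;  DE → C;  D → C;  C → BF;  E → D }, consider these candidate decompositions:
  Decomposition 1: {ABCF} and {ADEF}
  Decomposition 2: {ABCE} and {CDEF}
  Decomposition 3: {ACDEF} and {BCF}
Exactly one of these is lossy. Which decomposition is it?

Decomposition 1: common = {AF}, closure = {AF} → lossy.
Decomposition 2: common = {CE}, closure = {ABCDEF} → lossless.
Decomposition 3: common = {CF}, closure = {ABCF} → lossless.

Decomposition 1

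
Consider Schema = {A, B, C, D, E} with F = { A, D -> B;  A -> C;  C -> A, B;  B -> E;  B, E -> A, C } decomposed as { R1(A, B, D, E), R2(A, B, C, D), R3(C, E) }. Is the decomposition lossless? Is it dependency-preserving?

lossless and dependency-preserving

Lossless test (chase): Rows 1 and 2 agree on A; apply A→C and equate their C entries. Rows 1 and 3 agree on C; apply C→A, B and equate their A, B entries. Rows 1 and 2 agree on B; apply B→E and equate their E entries. Row 1 is now all distinguished symbols — the join is lossless.
Dependency preservation: B, E → A, C is not contained in any single fragment, but the restricted closure of its left-hand side across the fragments still reaches the right-hand side; the remaining FDs each lie inside some fragment. All dependencies are preserved.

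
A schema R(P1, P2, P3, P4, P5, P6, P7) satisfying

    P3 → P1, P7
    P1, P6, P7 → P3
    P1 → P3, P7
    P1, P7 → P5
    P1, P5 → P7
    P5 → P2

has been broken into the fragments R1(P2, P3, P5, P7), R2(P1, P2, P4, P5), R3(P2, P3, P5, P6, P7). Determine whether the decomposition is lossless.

No

Chase test. Columns are P1, P2, P3, P4, P5, P6, P7; row i has aⱼ where attribute j ∈ Ri, else bᵢⱼ.
Initial tableau (one row per fragment):
  row 1: b11 a2 a3 b14 a5 b16 a7
  row 2: a1 a2 b23 a4 a5 b26 b27
  row 3: b31 a2 a3 b34 a5 a6 a7
Rows 1 and 3 agree on P3; apply P3→P1, P7 and equate their P1, P7 entries.
No row becomes fully distinguished — the join is lossy.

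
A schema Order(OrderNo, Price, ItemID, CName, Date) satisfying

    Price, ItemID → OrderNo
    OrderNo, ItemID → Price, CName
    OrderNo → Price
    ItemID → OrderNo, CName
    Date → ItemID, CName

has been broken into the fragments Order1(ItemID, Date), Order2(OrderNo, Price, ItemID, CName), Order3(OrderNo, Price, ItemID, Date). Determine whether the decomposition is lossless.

Chase test. Columns are OrderNo, Price, ItemID, CName, Date; row i has aⱼ where attribute j ∈ Orderi, else bᵢⱼ.
Initial tableau (one row per fragment):
  row 1: b11 b12 a3 b14 a5
  row 2: a1 a2 a3 a4 b25
  row 3: a1 a2 a3 b34 a5
Rows 2 and 3 agree on OrderNo, ItemID; apply OrderNo, ItemID→Price, CName and equate their Price, CName entries.
Rows 1 and 2 agree on ItemID; apply ItemID→OrderNo, CName and equate their OrderNo, CName entries.
Rows 1 and 2 agree on OrderNo, ItemID; apply OrderNo, ItemID→Price, CName and equate their Price, CName entries.
Row 1 is now all distinguished symbols — the join is lossless.

Yes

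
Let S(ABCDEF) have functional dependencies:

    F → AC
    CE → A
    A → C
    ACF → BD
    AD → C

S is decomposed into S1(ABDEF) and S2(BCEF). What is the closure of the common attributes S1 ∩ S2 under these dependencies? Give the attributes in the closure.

ABCDEF

S1 ∩ S2 = {BEF}.
F → AC applies, adding AC
ACF → BD applies, adding D
Closure: {ABCDEF}.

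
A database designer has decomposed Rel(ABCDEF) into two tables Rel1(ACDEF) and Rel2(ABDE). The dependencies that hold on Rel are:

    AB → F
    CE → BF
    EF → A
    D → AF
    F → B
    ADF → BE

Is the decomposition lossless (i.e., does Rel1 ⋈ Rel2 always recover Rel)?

Common attributes: Rel1 ∩ Rel2 = {ADE}.
Closure of {ADE}: D → AF applies, adding F; F → B applies, adding B. So (ADE)⁺ = {ABDEF}.
This closure contains every attribute of Rel2, so Rel1 ∩ Rel2 → Rel2. The join is lossless.

Yes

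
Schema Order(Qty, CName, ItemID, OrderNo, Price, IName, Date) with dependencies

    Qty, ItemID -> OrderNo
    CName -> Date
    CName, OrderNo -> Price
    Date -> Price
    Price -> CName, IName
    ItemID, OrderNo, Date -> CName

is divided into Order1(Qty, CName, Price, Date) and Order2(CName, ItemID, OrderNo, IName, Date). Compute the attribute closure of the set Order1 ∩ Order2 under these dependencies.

Order1 ∩ Order2 = {CName, Date}.
Date → Price applies, adding Price
Price → CName, IName applies, adding IName
Closure: {CName, Price, IName, Date}.

CName, Price, IName, Date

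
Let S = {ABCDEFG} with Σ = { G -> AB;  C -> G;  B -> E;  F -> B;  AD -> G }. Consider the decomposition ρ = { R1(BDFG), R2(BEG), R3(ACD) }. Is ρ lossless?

Chase test. Columns are ABCDEFG; row i has aⱼ where attribute j ∈ Ri, else bᵢⱼ.
Initial tableau (one row per fragment):
  row 1: b11 a2 b13 a4 b15 a6 a7
  row 2: b21 a2 b23 b24 a5 b26 a7
  row 3: a1 b32 a3 a4 b35 b36 b37
Rows 1 and 2 agree on G; apply G→AB and equate their AB entries.
Rows 1 and 2 agree on B; apply B→E and equate their E entries.
No row becomes fully distinguished — the join is lossy.

No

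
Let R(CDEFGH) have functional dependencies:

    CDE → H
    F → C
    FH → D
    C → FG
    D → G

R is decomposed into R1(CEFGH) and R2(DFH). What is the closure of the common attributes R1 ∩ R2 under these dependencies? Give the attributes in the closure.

R1 ∩ R2 = {FH}.
F → C applies, adding C
FH → D applies, adding D
C → FG applies, adding G
Closure: {CDFGH}.

CDFGH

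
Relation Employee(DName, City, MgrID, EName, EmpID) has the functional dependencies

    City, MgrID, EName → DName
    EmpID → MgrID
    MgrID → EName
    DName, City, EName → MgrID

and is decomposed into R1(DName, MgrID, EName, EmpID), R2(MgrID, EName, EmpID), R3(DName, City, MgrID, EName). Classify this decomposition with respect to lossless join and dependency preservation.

Lossless test (chase): applying each FD to every pair of rows produces no changes in the tableau, so no row becomes fully distinguished — the join is lossy.
Dependency preservation: every FD's attributes lie within a single fragment, so each can be enforced locally — preserved.

lossy but dependency-preserving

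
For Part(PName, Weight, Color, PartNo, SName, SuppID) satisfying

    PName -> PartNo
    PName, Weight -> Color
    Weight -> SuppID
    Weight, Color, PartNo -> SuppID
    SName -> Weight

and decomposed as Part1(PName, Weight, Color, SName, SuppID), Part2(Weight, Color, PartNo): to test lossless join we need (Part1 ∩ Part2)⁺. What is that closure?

Weight, Color, SuppID

Part1 ∩ Part2 = {Weight, Color}.
Weight → SuppID applies, adding SuppID
Closure: {Weight, Color, SuppID}.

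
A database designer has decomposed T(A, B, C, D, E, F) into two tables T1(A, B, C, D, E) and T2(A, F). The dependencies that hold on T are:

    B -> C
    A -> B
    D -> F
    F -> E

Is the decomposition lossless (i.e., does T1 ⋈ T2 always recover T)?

No

Common attributes: T1 ∩ T2 = {A}.
Closure of {A}: A → B applies, adding B; B → C applies, adding C. So (A)⁺ = {A, B, C}.
The closure contains neither all of T1 = {A, B, C, D, E} nor all of T2 = {A, F}, so the common attributes are not a superkey of either fragment. The join is lossy.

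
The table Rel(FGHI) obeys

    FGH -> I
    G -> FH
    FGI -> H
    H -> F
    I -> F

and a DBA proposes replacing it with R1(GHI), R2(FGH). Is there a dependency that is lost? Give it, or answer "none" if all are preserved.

Check I → F: no single fragment contains all of {FI}, and the restricted closure of {I} across the fragments never reaches {F}.
FGH → I is preserved.
G → FH is preserved.
FGI → H is preserved.
H → F is preserved.

I -> F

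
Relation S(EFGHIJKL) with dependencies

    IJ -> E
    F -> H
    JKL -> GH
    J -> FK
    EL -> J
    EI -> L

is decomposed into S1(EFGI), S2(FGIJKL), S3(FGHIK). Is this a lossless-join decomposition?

No

Chase test. Columns are EFGHIJKL; row i has aⱼ where attribute j ∈ Si, else bᵢⱼ.
Initial tableau (one row per fragment):
  row 1: a1 a2 a3 b14 a5 b16 b17 b18
  row 2: b21 a2 a3 b24 a5 a6 a7 a8
  row 3: b31 a2 a3 a4 a5 b36 a7 b38
Rows 1 and 2 agree on F; apply F→H and equate their H entries.
Rows 1 and 3 agree on F; apply F→H and equate their H entries.
No row becomes fully distinguished — the join is lossy.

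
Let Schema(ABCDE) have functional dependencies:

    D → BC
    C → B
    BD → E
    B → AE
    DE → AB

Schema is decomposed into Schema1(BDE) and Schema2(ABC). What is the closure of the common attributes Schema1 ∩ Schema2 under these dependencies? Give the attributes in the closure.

ABE

Schema1 ∩ Schema2 = {B}.
B → AE applies, adding AE
Closure: {ABE}.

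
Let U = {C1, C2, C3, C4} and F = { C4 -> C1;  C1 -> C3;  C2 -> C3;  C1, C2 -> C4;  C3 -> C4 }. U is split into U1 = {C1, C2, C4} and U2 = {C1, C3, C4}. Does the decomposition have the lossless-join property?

Yes

Common attributes: U1 ∩ U2 = {C1, C4}.
Closure of {C1, C4}: C1 → C3 applies, adding C3. So (C1, C4)⁺ = {C1, C3, C4}.
This closure contains every attribute of U2, so U1 ∩ U2 → U2. The join is lossless.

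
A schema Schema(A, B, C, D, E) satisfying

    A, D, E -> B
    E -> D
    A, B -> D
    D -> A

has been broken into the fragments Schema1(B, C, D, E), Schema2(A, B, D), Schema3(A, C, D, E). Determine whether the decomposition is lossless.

Yes

Chase test. Columns are A, B, C, D, E; row i has aⱼ where attribute j ∈ Schemai, else bᵢⱼ.
Initial tableau (one row per fragment):
  row 1: b11 a2 a3 a4 a5
  row 2: a1 a2 b23 a4 b25
  row 3: a1 b32 a3 a4 a5
Rows 1 and 2 agree on D; apply D→A and equate their A entries.
Rows 1 and 3 agree on A, D, E; apply A, D, E→B and equate their B entries.
Row 1 is now all distinguished symbols — the join is lossless.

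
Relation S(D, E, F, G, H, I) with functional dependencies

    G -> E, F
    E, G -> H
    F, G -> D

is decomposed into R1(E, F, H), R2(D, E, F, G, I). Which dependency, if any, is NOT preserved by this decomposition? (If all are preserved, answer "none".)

E, G -> H

Check E, G → H: no single fragment contains all of {E, G, H}, and the restricted closure of {E, G} across the fragments never reaches {H}.
G → E, F is preserved.
F, G → D is preserved.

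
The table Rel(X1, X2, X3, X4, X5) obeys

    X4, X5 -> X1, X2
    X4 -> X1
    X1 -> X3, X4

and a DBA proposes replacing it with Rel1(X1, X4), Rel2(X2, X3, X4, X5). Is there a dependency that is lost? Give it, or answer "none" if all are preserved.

X4, X5 → X1, X2: restricted closure across fragments reaches X1, X2.
X4 → X1 lies within Rel1.
X1 → X3, X4: restricted closure across fragments reaches X3, X4.
Every dependency is enforceable on the fragments, so the decomposition is dependency-preserving.

none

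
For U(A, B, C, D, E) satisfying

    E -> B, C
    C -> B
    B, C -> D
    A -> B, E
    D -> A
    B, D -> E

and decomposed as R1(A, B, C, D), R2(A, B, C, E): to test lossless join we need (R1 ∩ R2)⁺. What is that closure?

A, B, C, D, E

R1 ∩ R2 = {A, B, C}.
B, C → D applies, adding D
A → B, E applies, adding E
Closure: {A, B, C, D, E}.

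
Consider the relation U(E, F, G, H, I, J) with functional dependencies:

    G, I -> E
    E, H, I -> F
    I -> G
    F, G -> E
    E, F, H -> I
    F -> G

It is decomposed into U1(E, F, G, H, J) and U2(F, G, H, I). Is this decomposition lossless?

Yes

Common attributes: U1 ∩ U2 = {F, G, H}.
Closure of {F, G, H}: F, G → E applies, adding E; E, F, H → I applies, adding I. So (F, G, H)⁺ = {E, F, G, H, I}.
This closure contains every attribute of U2, so U1 ∩ U2 → U2. The join is lossless.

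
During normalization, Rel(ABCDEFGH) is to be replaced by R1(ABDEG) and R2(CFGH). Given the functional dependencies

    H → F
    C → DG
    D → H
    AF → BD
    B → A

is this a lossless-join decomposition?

No

Common attributes: R1 ∩ R2 = {G}.
No dependency enlarges {G}, so (G)⁺ = {G}.
The closure contains neither all of R1 = {ABDEG} nor all of R2 = {CFGH}, so the common attributes are not a superkey of either fragment. The join is lossy.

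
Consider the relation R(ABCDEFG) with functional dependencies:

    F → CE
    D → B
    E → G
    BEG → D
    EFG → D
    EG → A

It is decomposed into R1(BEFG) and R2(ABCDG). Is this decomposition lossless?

No

Common attributes: R1 ∩ R2 = {BG}.
No dependency enlarges {BG}, so (BG)⁺ = {BG}.
The closure contains neither all of R1 = {BEFG} nor all of R2 = {ABCDG}, so the common attributes are not a superkey of either fragment. The join is lossy.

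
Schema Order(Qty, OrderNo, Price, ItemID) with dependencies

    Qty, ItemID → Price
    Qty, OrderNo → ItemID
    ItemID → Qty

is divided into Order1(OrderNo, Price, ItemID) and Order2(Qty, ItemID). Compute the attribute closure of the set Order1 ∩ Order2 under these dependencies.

Order1 ∩ Order2 = {ItemID}.
ItemID → Qty applies, adding Qty
Qty, ItemID → Price applies, adding Price
Closure: {Qty, Price, ItemID}.

Qty, Price, ItemID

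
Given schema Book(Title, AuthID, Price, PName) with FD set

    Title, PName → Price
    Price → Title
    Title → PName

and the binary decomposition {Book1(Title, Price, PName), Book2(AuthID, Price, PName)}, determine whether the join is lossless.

Common attributes: Book1 ∩ Book2 = {Price, PName}.
Closure of {Price, PName}: Price → Title applies, adding Title. So (Price, PName)⁺ = {Title, Price, PName}.
This closure contains every attribute of Book1, so Book1 ∩ Book2 → Book1. The join is lossless.

Yes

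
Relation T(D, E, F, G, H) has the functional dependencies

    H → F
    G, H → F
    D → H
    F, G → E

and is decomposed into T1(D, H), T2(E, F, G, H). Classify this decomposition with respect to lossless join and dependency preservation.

lossy but dependency-preserving

Lossless test: (H)⁺ = {F, H}, which is a superkey of neither fragment — lossy.
Dependency preservation: every FD's attributes lie within a single fragment, so each can be enforced locally — preserved.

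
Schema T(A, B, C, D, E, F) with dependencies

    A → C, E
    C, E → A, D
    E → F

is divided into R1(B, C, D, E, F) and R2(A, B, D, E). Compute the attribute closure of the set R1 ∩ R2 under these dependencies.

R1 ∩ R2 = {B, D, E}.
E → F applies, adding F
Closure: {B, D, E, F}.

B, D, E, F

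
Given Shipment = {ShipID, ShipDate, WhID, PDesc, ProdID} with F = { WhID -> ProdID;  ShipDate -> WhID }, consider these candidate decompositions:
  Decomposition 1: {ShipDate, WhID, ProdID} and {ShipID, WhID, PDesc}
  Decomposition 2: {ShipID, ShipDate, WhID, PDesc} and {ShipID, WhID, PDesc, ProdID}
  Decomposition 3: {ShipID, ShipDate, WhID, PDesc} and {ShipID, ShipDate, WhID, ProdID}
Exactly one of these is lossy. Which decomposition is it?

Decomposition 1: common = {WhID}, closure = {WhID, ProdID} → lossy.
Decomposition 2: common = {ShipID, WhID, PDesc}, closure = {ShipID, WhID, PDesc, ProdID} → lossless.
Decomposition 3: common = {ShipID, ShipDate, WhID}, closure = {ShipID, ShipDate, WhID, ProdID} → lossless.

Decomposition 1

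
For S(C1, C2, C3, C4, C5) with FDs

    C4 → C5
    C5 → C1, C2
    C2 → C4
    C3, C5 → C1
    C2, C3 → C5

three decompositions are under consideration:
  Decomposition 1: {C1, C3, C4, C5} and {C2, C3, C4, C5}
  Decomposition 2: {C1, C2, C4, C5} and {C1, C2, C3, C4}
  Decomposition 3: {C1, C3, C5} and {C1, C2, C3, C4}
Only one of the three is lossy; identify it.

Decomposition 1: common = {C3, C4, C5}, closure = {C1, C2, C3, C4, C5} → lossless.
Decomposition 2: common = {C1, C2, C4}, closure = {C1, C2, C4, C5} → lossless.
Decomposition 3: common = {C1, C3}, closure = {C1, C3} → lossy.

Decomposition 3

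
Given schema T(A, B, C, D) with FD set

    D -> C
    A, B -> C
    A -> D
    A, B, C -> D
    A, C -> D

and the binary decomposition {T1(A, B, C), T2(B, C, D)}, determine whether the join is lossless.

Common attributes: T1 ∩ T2 = {B, C}.
No dependency enlarges {B, C}, so (B, C)⁺ = {B, C}.
The closure contains neither all of T1 = {A, B, C} nor all of T2 = {B, C, D}, so the common attributes are not a superkey of either fragment. The join is lossy.

No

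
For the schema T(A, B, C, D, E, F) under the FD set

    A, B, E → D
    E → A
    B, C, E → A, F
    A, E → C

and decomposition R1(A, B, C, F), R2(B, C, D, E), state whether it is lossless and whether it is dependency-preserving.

Lossless test: (B, C)⁺ = {B, C}, which is a superkey of neither fragment — lossy.
Dependency preservation: the restricted closure of {E} across the fragments never reaches {A}, so E → A cannot be enforced without a join — not preserved.

lossy and not dependency-preserving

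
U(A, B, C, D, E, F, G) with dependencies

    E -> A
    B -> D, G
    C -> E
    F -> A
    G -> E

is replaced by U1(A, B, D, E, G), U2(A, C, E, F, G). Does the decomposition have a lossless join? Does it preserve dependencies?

Lossless test: (A, E, G)⁺ = {A, E, G}, which is a superkey of neither fragment — lossy.
Dependency preservation: every FD's attributes lie within a single fragment, so each can be enforced locally — preserved.

lossy but dependency-preserving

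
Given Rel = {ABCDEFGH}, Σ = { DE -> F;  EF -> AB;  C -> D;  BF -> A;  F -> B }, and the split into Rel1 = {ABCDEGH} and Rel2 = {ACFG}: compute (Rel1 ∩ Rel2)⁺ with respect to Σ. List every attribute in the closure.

Rel1 ∩ Rel2 = {ACG}.
C → D applies, adding D
Closure: {ACDG}.

ACDG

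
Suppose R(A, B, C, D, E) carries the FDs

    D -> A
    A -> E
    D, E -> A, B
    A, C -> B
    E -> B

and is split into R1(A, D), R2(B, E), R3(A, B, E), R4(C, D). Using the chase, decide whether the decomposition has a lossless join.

Yes

Chase test. Columns are A, B, C, D, E; row i has aⱼ where attribute j ∈ Ri, else bᵢⱼ.
Initial tableau (one row per fragment):
  row 1: a1 b12 b13 a4 b15
  row 2: b21 a2 b23 b24 a5
  row 3: a1 a2 b33 b34 a5
  row 4: b41 b42 a3 a4 b45
Rows 1 and 4 agree on D; apply D→A and equate their A entries.
Rows 1 and 3 agree on A; apply A→E and equate their E entries.
Rows 1 and 4 agree on A; apply A→E and equate their E entries.
Rows 1 and 4 agree on D, E; apply D, E→A, B and equate their A, B entries.
Rows 1 and 2 agree on E; apply E→B and equate their B entries.
Row 4 is now all distinguished symbols — the join is lossless.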